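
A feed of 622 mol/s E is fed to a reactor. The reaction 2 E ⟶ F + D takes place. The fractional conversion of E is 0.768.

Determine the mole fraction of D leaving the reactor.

0.384

E reacted = 0.768 × 622 = 477.7 mol/s; ν_E = −2, so ξ = 477.7/2 = 238.8 mol/s.
Outlet amounts (n = n₀ + ν ξ):
  E: 622 − 2(238.8) = 144.3
  F: 0 + 1(238.8) = 238.8
  D: 0 + 1(238.8) = 238.8
Total out = 622 mol/s; y_D = 238.8 / 622 = 0.384.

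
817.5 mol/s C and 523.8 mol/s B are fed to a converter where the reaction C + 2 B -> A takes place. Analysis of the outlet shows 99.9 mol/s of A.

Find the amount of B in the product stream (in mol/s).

For A: n = n₀ + 1ξ → 99.9 = 0 + 1ξ, giving ξ = 99.9 mol/s.
Outlet amounts (n = n₀ + ν ξ):
  C: 817.5 − 1(99.9) = 717.6
  B: 523.8 − 2(99.9) = 324
  A: 0 + 1(99.9) = 99.9

324 mol/s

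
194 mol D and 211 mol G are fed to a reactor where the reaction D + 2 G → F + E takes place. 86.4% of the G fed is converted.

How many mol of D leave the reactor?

103 mol

G reacted = 0.864 × 211 = 182.3 mol; ν_G = −2, so ξ = 182.3/2 = 91.15 mol.
Outlet amounts (n = n₀ + ν ξ):
  D: 194 − 1(91.15) = 102.8
  G: 211 − 2(91.15) = 28.7
  F: 0 + 1(91.15) = 91.15
  E: 0 + 1(91.15) = 91.15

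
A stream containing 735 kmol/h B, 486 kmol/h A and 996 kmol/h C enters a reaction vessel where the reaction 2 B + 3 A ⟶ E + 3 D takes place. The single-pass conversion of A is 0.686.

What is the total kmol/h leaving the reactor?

A reacted = 0.686 × 486 = 333.4 kmol/h; ν_A = −3, so ξ = 333.4/3 = 111.1 kmol/h.
Outlet amounts (n = n₀ + ν ξ):
  B: 735 − 2(111.1) = 512.7
  A: 486 − 3(111.1) = 152.6
  E: 0 + 1(111.1) = 111.1
  D: 0 + 3(111.1) = 333.4
  C: 996 (inert)
Total out = 512.7 + 152.6 + 111.1 + 333.4 + 996 = 2106 kmol/h.

2110 kmol/h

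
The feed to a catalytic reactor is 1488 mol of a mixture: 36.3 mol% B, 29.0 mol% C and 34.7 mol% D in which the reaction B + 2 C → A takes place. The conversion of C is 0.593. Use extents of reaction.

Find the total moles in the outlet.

1230 mol

C reacted = 0.593 × 431.5 = 255.9 mol; ν_C = −2, so ξ = 255.9/2 = 127.9 mol.
Outlet amounts (n = n₀ + ν ξ):
  B: 540.1 − 1(127.9) = 412.2
  C: 431.5 − 2(127.9) = 175.6
  A: 0 + 1(127.9) = 127.9
  D: 516.3 (inert)
Total out = 412.2 + 175.6 + 127.9 + 516.3 = 1232 mol.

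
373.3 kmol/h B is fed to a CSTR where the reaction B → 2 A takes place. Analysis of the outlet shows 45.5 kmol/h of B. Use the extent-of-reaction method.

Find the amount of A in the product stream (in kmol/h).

For B: n = n₀ − 1ξ → 45.5 = 373.3 − 1ξ, giving ξ = 327.8 kmol/h.
Outlet amounts (n = n₀ + ν ξ):
  B: 373.3 − 1(327.8) = 45.5
  A: 0 + 2(327.8) = 655.6

656 kmol/h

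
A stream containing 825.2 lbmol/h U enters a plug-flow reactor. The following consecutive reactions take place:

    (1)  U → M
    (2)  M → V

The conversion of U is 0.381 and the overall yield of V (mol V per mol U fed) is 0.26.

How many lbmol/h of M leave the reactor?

99.8 lbmol/h

Conversion of U: U consumed = 1ξ₁ = 0.381 × 825.2 → ξ₁ = 314.4 lbmol/h.
Yield of V: 1ξ₂ / 825.2 = 0.26 → ξ₂ = 214.6 lbmol/h.
Outlet amounts (n = n₀ + Σ ν·ξ):
  U: 825.2 − 1(314.4) = 510.8
  M: 0 + 1(314.4) − 1(214.6) = 99.85
  V: 0 + 1(214.6) = 214.6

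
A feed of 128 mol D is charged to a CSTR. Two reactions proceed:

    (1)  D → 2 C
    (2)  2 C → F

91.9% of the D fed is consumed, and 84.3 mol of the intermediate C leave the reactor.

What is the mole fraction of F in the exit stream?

0.444

Conversion of D: D consumed = 1ξ₁ = 0.919 × 128 → ξ₁ = 117.6 mol.
C balance: n_C = 0 + 2ξ₁ − 2ξ₂ = 84.3 → ξ₂ = (2·117.6 − 84.3)/2 = 75.48 mol.
Outlet amounts (n = n₀ + Σ ν·ξ):
  D: 128 − 1(117.6) = 10.37
  C: 0 + 2(117.6) − 2(75.48) = 84.3
  F: 0 + 1(75.48) = 75.48
Total out = 170.2 mol; y_F = 75.48 / 170.2 = 0.4436.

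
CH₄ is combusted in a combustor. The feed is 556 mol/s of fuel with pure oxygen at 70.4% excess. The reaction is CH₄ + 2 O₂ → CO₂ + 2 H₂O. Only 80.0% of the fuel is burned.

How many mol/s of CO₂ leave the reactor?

Stoichiometric O₂ = 2 × 556 = 1112 mol/s; O₂ fed = 1112 × 1.704 = 1895 mol/s.
Fuel reacted = 0.8 × 556 → ξ = 444.8 mol/s.
Outlet (n = n₀ + ν ξ):
  CH₄: 556 − 1(444.8) = 111.2
  O₂: 1895 − 2(444.8) = 1005
  CO₂: 0 + 1(444.8) = 444.8
  H₂O: 0 + 2(444.8) = 889.6

445 mol/s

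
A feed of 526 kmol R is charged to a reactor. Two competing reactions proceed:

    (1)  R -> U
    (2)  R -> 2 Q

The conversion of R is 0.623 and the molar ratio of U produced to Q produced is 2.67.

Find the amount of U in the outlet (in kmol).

Conversion of R: R consumed = 0.623 × 526 = 327.7 kmol = 1ξ₁ + 1ξ₂.
Selectivity: 1ξ₁ / (2ξ₂) = 2.67 → ξ₁ = 5.34 ξ₂.
Substitute: (1·5.34 + 1) ξ₂ = 327.7 → ξ₂ = 51.69 kmol, ξ₁ = 276 kmol.
Outlet amounts (n = n₀ + Σ ν·ξ):
  R: 526 − 1(276) − 1(51.69) = 198.3
  U: 0 + 1(276) = 276
  Q: 0 + 2(51.69) = 103.4

276 kmol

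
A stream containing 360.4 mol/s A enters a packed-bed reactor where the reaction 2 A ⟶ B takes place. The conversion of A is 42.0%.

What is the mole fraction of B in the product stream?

0.266

A reacted = 0.42 × 360.4 = 151.4 mol/s; ν_A = −2, so ξ = 151.4/2 = 75.68 mol/s.
Outlet amounts (n = n₀ + ν ξ):
  A: 360.4 − 2(75.68) = 209
  B: 0 + 1(75.68) = 75.68
Total out = 284.7 mol/s; y_B = 75.68 / 284.7 = 0.2658.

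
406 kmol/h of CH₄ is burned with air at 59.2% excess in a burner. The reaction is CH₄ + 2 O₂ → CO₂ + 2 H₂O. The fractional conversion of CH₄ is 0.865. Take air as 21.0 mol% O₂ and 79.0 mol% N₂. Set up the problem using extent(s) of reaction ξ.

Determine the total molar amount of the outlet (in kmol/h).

Stoichiometric O₂ = 2 × 406 = 812 kmol/h; O₂ fed = 812 × 1.592 = 1293 kmol/h.
N₂ fed = 1293 × 79/21 = 4863 kmol/h.
Fuel reacted = 0.865 × 406 → ξ = 351.2 kmol/h.
Outlet (n = n₀ + ν ξ):
  CH₄: 406 − 1(351.2) = 54.81
  O₂: 1293 − 2(351.2) = 590.3
  N₂: 4863 (inert)
  CO₂: 0 + 1(351.2) = 351.2
  H₂O: 0 + 2(351.2) = 702.4
Total out = 54.81 + 590.3 + 4863 + 351.2 + 702.4 = 6562 kmol/h.

6560 kmol/h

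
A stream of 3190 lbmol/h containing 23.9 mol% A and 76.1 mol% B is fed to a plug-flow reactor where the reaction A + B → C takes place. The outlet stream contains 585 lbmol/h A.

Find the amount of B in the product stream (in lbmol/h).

2250 lbmol/h

For A: n = n₀ − 1ξ → 585 = 762.4 − 1ξ, giving ξ = 177.4 lbmol/h.
Outlet amounts (n = n₀ + ν ξ):
  A: 762.4 − 1(177.4) = 585
  B: 2428 − 1(177.4) = 2250
  C: 0 + 1(177.4) = 177.4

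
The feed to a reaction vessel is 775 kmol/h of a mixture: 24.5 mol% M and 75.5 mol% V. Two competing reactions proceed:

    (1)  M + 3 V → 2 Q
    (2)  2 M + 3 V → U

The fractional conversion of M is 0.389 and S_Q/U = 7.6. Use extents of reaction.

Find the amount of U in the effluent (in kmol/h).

12.7 kmol/h

Conversion of M: M consumed = 0.389 × 189.9 = 73.86 kmol/h = 1ξ₁ + 2ξ₂.
Selectivity: 2ξ₁ / (1ξ₂) = 7.6 → ξ₁ = 3.8 ξ₂.
Substitute: (1·3.8 + 2) ξ₂ = 73.86 → ξ₂ = 12.73 kmol/h, ξ₁ = 48.39 kmol/h.
Outlet amounts (n = n₀ + Σ ν·ξ):
  M: 189.9 − 1(48.39) − 2(12.73) = 116
  V: 585.1 − 3(48.39) − 3(12.73) = 401.7
  Q: 0 + 2(48.39) = 96.78
  U: 0 + 1(12.73) = 12.73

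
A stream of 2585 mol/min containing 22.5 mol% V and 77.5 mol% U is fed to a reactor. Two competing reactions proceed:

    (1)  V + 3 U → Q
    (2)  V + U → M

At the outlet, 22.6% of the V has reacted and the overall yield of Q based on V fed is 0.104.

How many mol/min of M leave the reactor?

71 mol/min

Yield of Q: 1ξ₁ / 581.6 = 0.104 → ξ₁ = 60.49 mol/min.
Conversion of V: 1ξ₁ + 1ξ₂ = 0.226 × 581.6 = 131.4 → ξ₂ = 70.96 mol/min.
Outlet amounts (n = n₀ + Σ ν·ξ):
  V: 581.6 − 1(60.49) − 1(70.96) = 450.2
  U: 2003 − 3(60.49) − 1(70.96) = 1751
  Q: 0 + 1(60.49) = 60.49
  M: 0 + 1(70.96) = 70.96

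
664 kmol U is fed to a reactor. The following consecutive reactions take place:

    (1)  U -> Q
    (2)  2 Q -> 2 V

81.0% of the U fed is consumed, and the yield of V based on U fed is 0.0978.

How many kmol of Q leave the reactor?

473 kmol

Conversion of U: U consumed = 1ξ₁ = 0.81 × 664 → ξ₁ = 537.8 kmol.
Yield of V: 2ξ₂ / 664 = 0.0978 → ξ₂ = 32.47 kmol.
Outlet amounts (n = n₀ + Σ ν·ξ):
  U: 664 − 1(537.8) = 126.2
  Q: 0 + 1(537.8) − 2(32.47) = 472.9
  V: 0 + 2(32.47) = 64.94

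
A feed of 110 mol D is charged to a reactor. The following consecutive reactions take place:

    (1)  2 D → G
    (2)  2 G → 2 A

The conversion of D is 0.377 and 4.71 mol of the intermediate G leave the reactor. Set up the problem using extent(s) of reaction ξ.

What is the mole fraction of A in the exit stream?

Conversion of D: D consumed = 2ξ₁ = 0.377 × 110 → ξ₁ = 20.73 mol.
G balance: n_G = 0 + 1ξ₁ − 2ξ₂ = 4.71 → ξ₂ = (1·20.73 − 4.71)/2 = 8.012 mol.
Outlet amounts (n = n₀ + Σ ν·ξ):
  D: 110 − 2(20.73) = 68.53
  G: 0 + 1(20.73) − 2(8.012) = 4.71
  A: 0 + 2(8.012) = 16.02
Total out = 89.27 mol; y_A = 16.02 / 89.27 = 0.1795.

0.18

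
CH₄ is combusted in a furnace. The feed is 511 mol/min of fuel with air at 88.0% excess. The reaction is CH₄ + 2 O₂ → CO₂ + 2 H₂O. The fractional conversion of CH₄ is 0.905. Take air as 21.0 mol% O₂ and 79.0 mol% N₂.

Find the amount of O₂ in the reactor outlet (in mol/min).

996 mol/min

Stoichiometric O₂ = 2 × 511 = 1022 mol/min; O₂ fed = 1022 × 1.880 = 1921 mol/min.
N₂ fed = 1921 × 79/21 = 7228 mol/min.
Fuel reacted = 0.905 × 511 → ξ = 462.5 mol/min.
Outlet (n = n₀ + ν ξ):
  CH₄: 511 − 1(462.5) = 48.54
  O₂: 1921 − 2(462.5) = 996.4
  N₂: 7228 (inert)
  CO₂: 0 + 1(462.5) = 462.5
  H₂O: 0 + 2(462.5) = 924.9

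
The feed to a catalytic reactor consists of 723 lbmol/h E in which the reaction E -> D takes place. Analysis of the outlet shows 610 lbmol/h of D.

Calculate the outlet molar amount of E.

For D: n = n₀ + 1ξ → 610 = 0 + 1ξ, giving ξ = 610 lbmol/h.
Outlet amounts (n = n₀ + ν ξ):
  E: 723 − 1(610) = 113
  D: 0 + 1(610) = 610

113 lbmol/h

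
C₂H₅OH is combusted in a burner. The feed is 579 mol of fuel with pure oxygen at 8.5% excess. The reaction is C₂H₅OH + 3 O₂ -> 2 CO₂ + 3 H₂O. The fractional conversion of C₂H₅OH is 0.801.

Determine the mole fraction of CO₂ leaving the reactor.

Stoichiometric O₂ = 3 × 579 = 1737 mol; O₂ fed = 1737 × 1.085 = 1885 mol.
Fuel reacted = 0.801 × 579 → ξ = 463.8 mol.
Outlet (n = n₀ + ν ξ):
  C₂H₅OH: 579 − 1(463.8) = 115.2
  O₂: 1885 − 3(463.8) = 493.3
  CO₂: 0 + 2(463.8) = 927.6
  H₂O: 0 + 3(463.8) = 1391
Total out = 2927 mol; y_CO₂ = 927.6 / 2927 = 0.3169.

0.317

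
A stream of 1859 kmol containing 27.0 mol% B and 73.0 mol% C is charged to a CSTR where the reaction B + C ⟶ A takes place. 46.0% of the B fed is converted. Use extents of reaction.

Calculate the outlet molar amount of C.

1130 kmol

B reacted = 0.46 × 501.9 = 230.9 kmol; ν_B = −1, so ξ = 230.9/1 = 230.9 kmol.
Outlet amounts (n = n₀ + ν ξ):
  B: 501.9 − 1(230.9) = 271
  C: 1357 − 1(230.9) = 1126
  A: 0 + 1(230.9) = 230.9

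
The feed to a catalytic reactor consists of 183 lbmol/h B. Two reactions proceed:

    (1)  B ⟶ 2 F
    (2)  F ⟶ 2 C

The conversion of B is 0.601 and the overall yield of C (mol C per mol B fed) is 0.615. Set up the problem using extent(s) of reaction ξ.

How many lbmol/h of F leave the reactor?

164 lbmol/h

Conversion of B: B consumed = 1ξ₁ = 0.601 × 183 → ξ₁ = 110 lbmol/h.
Yield of C: 2ξ₂ / 183 = 0.615 → ξ₂ = 56.27 lbmol/h.
Outlet amounts (n = n₀ + Σ ν·ξ):
  B: 183 − 1(110) = 73.02
  F: 0 + 2(110) − 1(56.27) = 163.7
  C: 0 + 2(56.27) = 112.5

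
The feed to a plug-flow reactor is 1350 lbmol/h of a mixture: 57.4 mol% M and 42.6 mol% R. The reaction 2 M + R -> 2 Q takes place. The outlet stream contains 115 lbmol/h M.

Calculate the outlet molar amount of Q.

660 lbmol/h

For M: n = n₀ − 2ξ → 115 = 774.9 − 2ξ, giving ξ = 329.9 lbmol/h.
Outlet amounts (n = n₀ + ν ξ):
  M: 774.9 − 2(329.9) = 115
  R: 575.1 − 1(329.9) = 245.2
  Q: 0 + 2(329.9) = 659.9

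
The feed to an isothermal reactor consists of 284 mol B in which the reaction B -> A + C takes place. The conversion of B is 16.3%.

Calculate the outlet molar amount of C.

46.3 mol

B reacted = 0.163 × 284 = 46.29 mol; ν_B = −1, so ξ = 46.29/1 = 46.29 mol.
Outlet amounts (n = n₀ + ν ξ):
  B: 284 − 1(46.29) = 237.7
  A: 0 + 1(46.29) = 46.29
  C: 0 + 1(46.29) = 46.29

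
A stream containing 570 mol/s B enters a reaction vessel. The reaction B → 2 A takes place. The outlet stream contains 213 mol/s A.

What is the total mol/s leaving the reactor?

For A: n = n₀ + 2ξ → 213 = 0 + 2ξ, giving ξ = 106.5 mol/s.
Outlet amounts (n = n₀ + ν ξ):
  B: 570 − 1(106.5) = 463.5
  A: 0 + 2(106.5) = 213
Total out = 463.5 + 213 = 676.5 mol/s.

676 mol/s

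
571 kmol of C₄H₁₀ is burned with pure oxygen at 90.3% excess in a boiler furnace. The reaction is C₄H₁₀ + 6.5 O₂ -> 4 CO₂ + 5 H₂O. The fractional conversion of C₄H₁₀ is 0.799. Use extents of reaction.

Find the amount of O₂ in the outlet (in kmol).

Stoichiometric O₂ = 6.5 × 571 = 3712 kmol; O₂ fed = 3712 × 1.903 = 7063 kmol.
Fuel reacted = 0.799 × 571 → ξ = 456.2 kmol.
Outlet (n = n₀ + ν ξ):
  C₄H₁₀: 571 − 1(456.2) = 114.8
  O₂: 7063 − 6.5(456.2) = 4097
  CO₂: 0 + 4(456.2) = 1825
  H₂O: 0 + 5(456.2) = 2281

4100 kmol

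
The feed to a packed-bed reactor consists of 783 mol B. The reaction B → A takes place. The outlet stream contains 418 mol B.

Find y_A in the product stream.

0.466

For B: n = n₀ − 1ξ → 418 = 783 − 1ξ, giving ξ = 365 mol.
Outlet amounts (n = n₀ + ν ξ):
  B: 783 − 1(365) = 418
  A: 0 + 1(365) = 365
Total out = 783 mol; y_A = 365 / 783 = 0.4662.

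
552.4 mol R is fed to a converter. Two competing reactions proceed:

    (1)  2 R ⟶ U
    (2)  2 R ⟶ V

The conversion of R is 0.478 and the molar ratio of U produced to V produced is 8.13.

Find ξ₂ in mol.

ξ₂ = 14.5 mol

Conversion of R: R consumed = 0.478 × 552.4 = 264 mol = 2ξ₁ + 2ξ₂.
Selectivity: 1ξ₁ / (1ξ₂) = 8.13 → ξ₁ = 8.13 ξ₂.
Substitute: (2·8.13 + 2) ξ₂ = 264 → ξ₂ = 14.46 mol, ξ₁ = 117.6 mol.
Outlet amounts (n = n₀ + Σ ν·ξ):
  R: 552.4 − 2(117.6) − 2(14.46) = 288.4
  U: 0 + 1(117.6) = 117.6
  V: 0 + 1(14.46) = 14.46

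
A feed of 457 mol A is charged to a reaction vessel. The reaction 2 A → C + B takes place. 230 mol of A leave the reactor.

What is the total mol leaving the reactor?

457 mol

For A: n = n₀ − 2ξ → 230 = 457 − 2ξ, giving ξ = 113.5 mol.
Outlet amounts (n = n₀ + ν ξ):
  A: 457 − 2(113.5) = 230
  C: 0 + 1(113.5) = 113.5
  B: 0 + 1(113.5) = 113.5
Total out = 230 + 113.5 + 113.5 = 457 mol.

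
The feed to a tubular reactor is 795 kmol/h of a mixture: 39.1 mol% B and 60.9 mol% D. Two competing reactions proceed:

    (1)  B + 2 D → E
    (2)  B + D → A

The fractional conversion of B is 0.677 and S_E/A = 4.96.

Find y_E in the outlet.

Conversion of B: B consumed = 0.677 × 310.8 = 210.4 kmol/h = 1ξ₁ + 1ξ₂.
Selectivity: 1ξ₁ / (1ξ₂) = 4.96 → ξ₁ = 4.96 ξ₂.
Substitute: (1·4.96 + 1) ξ₂ = 210.4 → ξ₂ = 35.31 kmol/h, ξ₁ = 175.1 kmol/h.
Outlet amounts (n = n₀ + Σ ν·ξ):
  B: 310.8 − 1(175.1) − 1(35.31) = 100.4
  D: 484.2 − 2(175.1) − 1(35.31) = 98.58
  E: 0 + 1(175.1) = 175.1
  A: 0 + 1(35.31) = 35.31
Total out = 409.4 kmol/h; y_E = 175.1 / 409.4 = 0.4278.

0.428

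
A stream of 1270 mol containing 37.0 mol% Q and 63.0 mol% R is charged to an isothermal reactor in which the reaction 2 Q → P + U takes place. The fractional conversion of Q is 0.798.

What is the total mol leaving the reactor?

1270 mol

Q reacted = 0.798 × 469.9 = 375 mol; ν_Q = −2, so ξ = 375/2 = 187.5 mol.
Outlet amounts (n = n₀ + ν ξ):
  Q: 469.9 − 2(187.5) = 94.92
  P: 0 + 1(187.5) = 187.5
  U: 0 + 1(187.5) = 187.5
  R: 800.1 (inert)
Total out = 94.92 + 187.5 + 187.5 + 800.1 = 1270 mol.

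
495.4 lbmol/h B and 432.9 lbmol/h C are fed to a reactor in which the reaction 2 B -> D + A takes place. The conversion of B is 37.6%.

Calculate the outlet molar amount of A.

B reacted = 0.376 × 495.4 = 186.3 lbmol/h; ν_B = −2, so ξ = 186.3/2 = 93.14 lbmol/h.
Outlet amounts (n = n₀ + ν ξ):
  B: 495.4 − 2(93.14) = 309.1
  D: 0 + 1(93.14) = 93.14
  A: 0 + 1(93.14) = 93.14
  C: 432.9 (inert)

93.1 lbmol/h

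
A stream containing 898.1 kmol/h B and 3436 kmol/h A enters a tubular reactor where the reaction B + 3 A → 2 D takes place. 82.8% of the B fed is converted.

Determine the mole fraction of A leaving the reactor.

0.423

B reacted = 0.828 × 898.1 = 743.6 kmol/h; ν_B = −1, so ξ = 743.6/1 = 743.6 kmol/h.
Outlet amounts (n = n₀ + ν ξ):
  B: 898.1 − 1(743.6) = 154.5
  A: 3436 − 3(743.6) = 1205
  D: 0 + 2(743.6) = 1487
Total out = 2847 kmol/h; y_A = 1205 / 2847 = 0.4233.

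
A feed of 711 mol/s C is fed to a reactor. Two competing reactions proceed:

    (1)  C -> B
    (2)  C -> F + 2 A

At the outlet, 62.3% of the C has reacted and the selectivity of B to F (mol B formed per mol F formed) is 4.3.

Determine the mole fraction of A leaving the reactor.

0.19

Conversion of C: C consumed = 0.623 × 711 = 443 mol/s = 1ξ₁ + 1ξ₂.
Selectivity: 1ξ₁ / (1ξ₂) = 4.3 → ξ₁ = 4.3 ξ₂.
Substitute: (1·4.3 + 1) ξ₂ = 443 → ξ₂ = 83.58 mol/s, ξ₁ = 359.4 mol/s.
Outlet amounts (n = n₀ + Σ ν·ξ):
  C: 711 − 1(359.4) − 1(83.58) = 268
  B: 0 + 1(359.4) = 359.4
  F: 0 + 1(83.58) = 83.58
  A: 0 + 2(83.58) = 167.2
Total out = 878.2 mol/s; y_A = 167.2 / 878.2 = 0.1903.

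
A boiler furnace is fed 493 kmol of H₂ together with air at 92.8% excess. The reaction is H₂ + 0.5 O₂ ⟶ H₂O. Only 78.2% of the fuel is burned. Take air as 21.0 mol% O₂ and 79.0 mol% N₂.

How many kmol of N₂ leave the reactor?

1790 kmol

Stoichiometric O₂ = 0.5 × 493 = 246.5 kmol; O₂ fed = 246.5 × 1.928 = 475.3 kmol.
N₂ fed = 475.3 × 79/21 = 1788 kmol.
Fuel reacted = 0.782 × 493 → ξ = 385.5 kmol.
Outlet (n = n₀ + ν ξ):
  H₂: 493 − 1(385.5) = 107.5
  O₂: 475.3 − 0.5(385.5) = 282.5
  N₂: 1788 (inert)
  H₂O: 0 + 1(385.5) = 385.5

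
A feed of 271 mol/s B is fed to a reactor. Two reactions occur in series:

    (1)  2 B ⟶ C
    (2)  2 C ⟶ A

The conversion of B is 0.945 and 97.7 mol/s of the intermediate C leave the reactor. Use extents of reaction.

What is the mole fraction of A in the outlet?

Conversion of B: B consumed = 2ξ₁ = 0.945 × 271 → ξ₁ = 128 mol/s.
C balance: n_C = 0 + 1ξ₁ − 2ξ₂ = 97.7 → ξ₂ = (1·128 − 97.7)/2 = 15.17 mol/s.
Outlet amounts (n = n₀ + Σ ν·ξ):
  B: 271 − 2(128) = 14.91
  C: 0 + 1(128) − 2(15.17) = 97.7
  A: 0 + 1(15.17) = 15.17
Total out = 127.8 mol/s; y_A = 15.17 / 127.8 = 0.1188.

0.119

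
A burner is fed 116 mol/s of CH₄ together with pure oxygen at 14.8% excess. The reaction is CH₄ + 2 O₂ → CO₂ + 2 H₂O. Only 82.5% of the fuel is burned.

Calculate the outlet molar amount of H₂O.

Stoichiometric O₂ = 2 × 116 = 232 mol/s; O₂ fed = 232 × 1.148 = 266.3 mol/s.
Fuel reacted = 0.825 × 116 → ξ = 95.7 mol/s.
Outlet (n = n₀ + ν ξ):
  CH₄: 116 − 1(95.7) = 20.3
  O₂: 266.3 − 2(95.7) = 74.94
  CO₂: 0 + 1(95.7) = 95.7
  H₂O: 0 + 2(95.7) = 191.4

191 mol/s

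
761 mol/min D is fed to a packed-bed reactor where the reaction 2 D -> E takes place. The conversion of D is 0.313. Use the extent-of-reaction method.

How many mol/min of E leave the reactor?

D reacted = 0.313 × 761 = 238.2 mol/min; ν_D = −2, so ξ = 238.2/2 = 119.1 mol/min.
Outlet amounts (n = n₀ + ν ξ):
  D: 761 − 2(119.1) = 522.8
  E: 0 + 1(119.1) = 119.1

119 mol/min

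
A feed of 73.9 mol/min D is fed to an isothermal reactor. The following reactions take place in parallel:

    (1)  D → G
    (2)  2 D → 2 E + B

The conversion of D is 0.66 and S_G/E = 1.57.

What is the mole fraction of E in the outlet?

Conversion of D: D consumed = 0.66 × 73.9 = 48.77 mol/min = 1ξ₁ + 2ξ₂.
Selectivity: 1ξ₁ / (2ξ₂) = 1.57 → ξ₁ = 3.14 ξ₂.
Substitute: (1·3.14 + 2) ξ₂ = 48.77 → ξ₂ = 9.489 mol/min, ξ₁ = 29.8 mol/min.
Outlet amounts (n = n₀ + Σ ν·ξ):
  D: 73.9 − 1(29.8) − 2(9.489) = 25.13
  G: 0 + 1(29.8) = 29.8
  E: 0 + 2(9.489) = 18.98
  B: 0 + 1(9.489) = 9.489
Total out = 83.39 mol/min; y_E = 18.98 / 83.39 = 0.2276.

0.228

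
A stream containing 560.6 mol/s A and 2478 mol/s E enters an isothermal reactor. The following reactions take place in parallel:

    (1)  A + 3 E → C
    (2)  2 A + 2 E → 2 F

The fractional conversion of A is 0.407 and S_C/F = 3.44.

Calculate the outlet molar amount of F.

Conversion of A: A consumed = 0.407 × 560.6 = 228.2 mol/s = 1ξ₁ + 2ξ₂.
Selectivity: 1ξ₁ / (2ξ₂) = 3.44 → ξ₁ = 6.88 ξ₂.
Substitute: (1·6.88 + 2) ξ₂ = 228.2 → ξ₂ = 25.69 mol/s, ξ₁ = 176.8 mol/s.
Outlet amounts (n = n₀ + Σ ν·ξ):
  A: 560.6 − 1(176.8) − 2(25.69) = 332.4
  E: 2478 − 3(176.8) − 2(25.69) = 1896
  C: 0 + 1(176.8) = 176.8
  F: 0 + 2(25.69) = 51.39

51.4 mol/s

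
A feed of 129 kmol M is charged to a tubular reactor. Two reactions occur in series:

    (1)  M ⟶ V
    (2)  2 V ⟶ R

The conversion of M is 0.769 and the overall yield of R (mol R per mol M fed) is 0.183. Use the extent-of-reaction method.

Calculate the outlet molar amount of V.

Conversion of M: M consumed = 1ξ₁ = 0.769 × 129 → ξ₁ = 99.2 kmol.
Yield of R: 1ξ₂ / 129 = 0.183 → ξ₂ = 23.61 kmol.
Outlet amounts (n = n₀ + Σ ν·ξ):
  M: 129 − 1(99.2) = 29.8
  V: 0 + 1(99.2) − 2(23.61) = 51.99
  R: 0 + 1(23.61) = 23.61

52 kmol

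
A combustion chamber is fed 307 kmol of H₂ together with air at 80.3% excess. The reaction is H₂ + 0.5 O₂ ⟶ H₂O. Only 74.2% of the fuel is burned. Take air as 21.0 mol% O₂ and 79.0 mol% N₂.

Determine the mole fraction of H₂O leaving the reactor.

Stoichiometric O₂ = 0.5 × 307 = 153.5 kmol; O₂ fed = 153.5 × 1.803 = 276.8 kmol.
N₂ fed = 276.8 × 79/21 = 1041 kmol.
Fuel reacted = 0.742 × 307 → ξ = 227.8 kmol.
Outlet (n = n₀ + ν ξ):
  H₂: 307 − 1(227.8) = 79.21
  O₂: 276.8 − 0.5(227.8) = 162.9
  N₂: 1041 (inert)
  H₂O: 0 + 1(227.8) = 227.8
Total out = 1511 kmol; y_H₂O = 227.8 / 1511 = 0.1508.

0.151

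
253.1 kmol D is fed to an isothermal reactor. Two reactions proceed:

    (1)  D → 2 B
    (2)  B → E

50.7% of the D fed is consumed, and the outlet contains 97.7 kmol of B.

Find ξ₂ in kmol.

ξ₂ = 159 kmol

Conversion of D: D consumed = 1ξ₁ = 0.507 × 253.1 → ξ₁ = 128.3 kmol.
B balance: n_B = 0 + 2ξ₁ − 1ξ₂ = 97.7 → ξ₂ = (2·128.3 − 97.7)/1 = 158.9 kmol.
Outlet amounts (n = n₀ + Σ ν·ξ):
  D: 253.1 − 1(128.3) = 124.8
  B: 0 + 2(128.3) − 1(158.9) = 97.7
  E: 0 + 1(158.9) = 158.9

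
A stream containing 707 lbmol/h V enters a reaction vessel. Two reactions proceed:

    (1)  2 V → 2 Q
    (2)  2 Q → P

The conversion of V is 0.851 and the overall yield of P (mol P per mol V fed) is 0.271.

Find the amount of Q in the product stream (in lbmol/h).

Conversion of V: V consumed = 2ξ₁ = 0.851 × 707 → ξ₁ = 300.8 lbmol/h.
Yield of P: 1ξ₂ / 707 = 0.271 → ξ₂ = 191.6 lbmol/h.
Outlet amounts (n = n₀ + Σ ν·ξ):
  V: 707 − 2(300.8) = 105.3
  Q: 0 + 2(300.8) − 2(191.6) = 218.5
  P: 0 + 1(191.6) = 191.6

218 lbmol/h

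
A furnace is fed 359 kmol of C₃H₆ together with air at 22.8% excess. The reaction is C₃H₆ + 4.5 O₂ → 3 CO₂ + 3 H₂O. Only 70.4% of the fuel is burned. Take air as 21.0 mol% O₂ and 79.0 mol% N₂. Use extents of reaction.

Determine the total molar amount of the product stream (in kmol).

Stoichiometric O₂ = 4.5 × 359 = 1616 kmol; O₂ fed = 1616 × 1.228 = 1984 kmol.
N₂ fed = 1984 × 79/21 = 7463 kmol.
Fuel reacted = 0.704 × 359 → ξ = 252.7 kmol.
Outlet (n = n₀ + ν ξ):
  C₃H₆: 359 − 1(252.7) = 106.3
  O₂: 1984 − 4.5(252.7) = 846.5
  N₂: 7463 (inert)
  CO₂: 0 + 3(252.7) = 758.2
  H₂O: 0 + 3(252.7) = 758.2
Total out = 106.3 + 846.5 + 7463 + 758.2 + 758.2 = 9932 kmol.

9930 kmol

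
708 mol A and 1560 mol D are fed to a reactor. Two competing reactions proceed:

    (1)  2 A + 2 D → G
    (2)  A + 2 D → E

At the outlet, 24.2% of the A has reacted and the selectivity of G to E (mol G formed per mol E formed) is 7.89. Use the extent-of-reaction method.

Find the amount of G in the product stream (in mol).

80.6 mol

Conversion of A: A consumed = 0.242 × 708 = 171.3 mol = 2ξ₁ + 1ξ₂.
Selectivity: 1ξ₁ / (1ξ₂) = 7.89 → ξ₁ = 7.89 ξ₂.
Substitute: (2·7.89 + 1) ξ₂ = 171.3 → ξ₂ = 10.21 mol, ξ₁ = 80.56 mol.
Outlet amounts (n = n₀ + Σ ν·ξ):
  A: 708 − 2(80.56) − 1(10.21) = 536.7
  D: 1560 − 2(80.56) − 2(10.21) = 1378
  G: 0 + 1(80.56) = 80.56
  E: 0 + 1(10.21) = 10.21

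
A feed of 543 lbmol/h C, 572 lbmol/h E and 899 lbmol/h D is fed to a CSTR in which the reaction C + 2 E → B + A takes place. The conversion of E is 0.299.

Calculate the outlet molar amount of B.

E reacted = 0.299 × 572 = 171 lbmol/h; ν_E = −2, so ξ = 171/2 = 85.51 lbmol/h.
Outlet amounts (n = n₀ + ν ξ):
  C: 543 − 1(85.51) = 457.5
  E: 572 − 2(85.51) = 401
  B: 0 + 1(85.51) = 85.51
  A: 0 + 1(85.51) = 85.51
  D: 899 (inert)

85.5 lbmol/h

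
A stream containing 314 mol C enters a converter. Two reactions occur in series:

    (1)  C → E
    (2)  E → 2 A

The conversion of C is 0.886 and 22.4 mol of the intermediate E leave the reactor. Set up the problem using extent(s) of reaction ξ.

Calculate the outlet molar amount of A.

512 mol

Conversion of C: C consumed = 1ξ₁ = 0.886 × 314 → ξ₁ = 278.2 mol.
E balance: n_E = 0 + 1ξ₁ − 1ξ₂ = 22.4 → ξ₂ = (1·278.2 − 22.4)/1 = 255.8 mol.
Outlet amounts (n = n₀ + Σ ν·ξ):
  C: 314 − 1(278.2) = 35.8
  E: 0 + 1(278.2) − 1(255.8) = 22.4
  A: 0 + 2(255.8) = 511.6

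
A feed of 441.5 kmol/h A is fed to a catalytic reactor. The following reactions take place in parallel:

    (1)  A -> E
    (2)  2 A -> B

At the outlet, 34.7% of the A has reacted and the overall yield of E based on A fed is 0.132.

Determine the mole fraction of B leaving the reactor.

0.12

Yield of E: 1ξ₁ / 441.5 = 0.132 → ξ₁ = 58.28 kmol/h.
Conversion of A: 1ξ₁ + 2ξ₂ = 0.347 × 441.5 = 153.2 → ξ₂ = 47.46 kmol/h.
Outlet amounts (n = n₀ + Σ ν·ξ):
  A: 441.5 − 1(58.28) − 2(47.46) = 288.3
  E: 0 + 1(58.28) = 58.28
  B: 0 + 1(47.46) = 47.46
Total out = 394 kmol/h; y_B = 47.46 / 394 = 0.1204.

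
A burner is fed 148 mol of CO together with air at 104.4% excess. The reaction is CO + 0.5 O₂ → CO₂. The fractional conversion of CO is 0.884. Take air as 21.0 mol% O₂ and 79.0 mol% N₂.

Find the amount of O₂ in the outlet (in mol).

85.8 mol

Stoichiometric O₂ = 0.5 × 148 = 74 mol; O₂ fed = 74 × 2.044 = 151.3 mol.
N₂ fed = 151.3 × 79/21 = 569 mol.
Fuel reacted = 0.884 × 148 → ξ = 130.8 mol.
Outlet (n = n₀ + ν ξ):
  CO: 148 − 1(130.8) = 17.17
  O₂: 151.3 − 0.5(130.8) = 85.84
  N₂: 569 (inert)
  CO₂: 0 + 1(130.8) = 130.8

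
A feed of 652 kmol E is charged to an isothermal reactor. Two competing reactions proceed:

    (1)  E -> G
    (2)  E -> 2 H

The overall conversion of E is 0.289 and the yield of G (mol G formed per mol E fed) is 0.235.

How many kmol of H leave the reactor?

70.4 kmol

Yield of G: 1ξ₁ / 652 = 0.235 → ξ₁ = 153.2 kmol.
Conversion of E: 1ξ₁ + 1ξ₂ = 0.289 × 652 = 188.4 → ξ₂ = 35.21 kmol.
Outlet amounts (n = n₀ + Σ ν·ξ):
  E: 652 − 1(153.2) − 1(35.21) = 463.6
  G: 0 + 1(153.2) = 153.2
  H: 0 + 2(35.21) = 70.42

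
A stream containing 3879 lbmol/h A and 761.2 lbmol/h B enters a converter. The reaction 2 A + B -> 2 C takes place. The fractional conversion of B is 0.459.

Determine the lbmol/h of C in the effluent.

B reacted = 0.459 × 761.2 = 349.4 lbmol/h; ν_B = −1, so ξ = 349.4/1 = 349.4 lbmol/h.
Outlet amounts (n = n₀ + ν ξ):
  A: 3879 − 2(349.4) = 3180
  B: 761.2 − 1(349.4) = 411.8
  C: 0 + 2(349.4) = 698.8

699 lbmol/h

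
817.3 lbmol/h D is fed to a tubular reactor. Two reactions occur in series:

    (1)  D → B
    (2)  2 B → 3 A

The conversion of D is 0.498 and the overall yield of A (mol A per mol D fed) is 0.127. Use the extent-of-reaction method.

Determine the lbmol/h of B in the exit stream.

338 lbmol/h

Conversion of D: D consumed = 1ξ₁ = 0.498 × 817.3 → ξ₁ = 407 lbmol/h.
Yield of A: 3ξ₂ / 817.3 = 0.127 → ξ₂ = 34.6 lbmol/h.
Outlet amounts (n = n₀ + Σ ν·ξ):
  D: 817.3 − 1(407) = 410.3
  B: 0 + 1(407) − 2(34.6) = 337.8
  A: 0 + 3(34.6) = 103.8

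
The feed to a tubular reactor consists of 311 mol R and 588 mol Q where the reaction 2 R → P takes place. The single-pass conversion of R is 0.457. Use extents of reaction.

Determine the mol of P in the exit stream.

R reacted = 0.457 × 311 = 142.1 mol; ν_R = −2, so ξ = 142.1/2 = 71.06 mol.
Outlet amounts (n = n₀ + ν ξ):
  R: 311 − 2(71.06) = 168.9
  P: 0 + 1(71.06) = 71.06
  Q: 588 (inert)

71.1 mol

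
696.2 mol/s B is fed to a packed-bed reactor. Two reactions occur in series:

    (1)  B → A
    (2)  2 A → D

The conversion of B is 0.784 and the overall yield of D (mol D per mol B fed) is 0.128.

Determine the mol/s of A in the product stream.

368 mol/s

Conversion of B: B consumed = 1ξ₁ = 0.784 × 696.2 → ξ₁ = 545.8 mol/s.
Yield of D: 1ξ₂ / 696.2 = 0.128 → ξ₂ = 89.11 mol/s.
Outlet amounts (n = n₀ + Σ ν·ξ):
  B: 696.2 − 1(545.8) = 150.4
  A: 0 + 1(545.8) − 2(89.11) = 367.6
  D: 0 + 1(89.11) = 89.11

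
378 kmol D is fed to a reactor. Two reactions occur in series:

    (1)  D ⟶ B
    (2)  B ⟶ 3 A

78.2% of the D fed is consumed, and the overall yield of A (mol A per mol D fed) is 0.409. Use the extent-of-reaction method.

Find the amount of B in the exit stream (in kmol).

244 kmol

Conversion of D: D consumed = 1ξ₁ = 0.782 × 378 → ξ₁ = 295.6 kmol.
Yield of A: 3ξ₂ / 378 = 0.409 → ξ₂ = 51.53 kmol.
Outlet amounts (n = n₀ + Σ ν·ξ):
  D: 378 − 1(295.6) = 82.4
  B: 0 + 1(295.6) − 1(51.53) = 244.1
  A: 0 + 3(51.53) = 154.6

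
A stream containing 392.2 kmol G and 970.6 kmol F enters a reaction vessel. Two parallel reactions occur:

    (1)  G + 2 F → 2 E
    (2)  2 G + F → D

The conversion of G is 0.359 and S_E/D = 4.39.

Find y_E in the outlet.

0.121

Conversion of G: G consumed = 0.359 × 392.2 = 140.8 kmol = 1ξ₁ + 2ξ₂.
Selectivity: 2ξ₁ / (1ξ₂) = 4.39 → ξ₁ = 2.195 ξ₂.
Substitute: (1·2.195 + 2) ξ₂ = 140.8 → ξ₂ = 33.56 kmol, ξ₁ = 73.67 kmol.
Outlet amounts (n = n₀ + Σ ν·ξ):
  G: 392.2 − 1(73.67) − 2(33.56) = 251.4
  F: 970.6 − 2(73.67) − 1(33.56) = 789.7
  E: 0 + 2(73.67) = 147.3
  D: 0 + 1(33.56) = 33.56
Total out = 1222 kmol; y_E = 147.3 / 1222 = 0.1206.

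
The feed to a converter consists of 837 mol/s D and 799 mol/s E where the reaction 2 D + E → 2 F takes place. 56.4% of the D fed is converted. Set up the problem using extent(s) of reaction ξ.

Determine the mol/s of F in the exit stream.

D reacted = 0.564 × 837 = 472.1 mol/s; ν_D = −2, so ξ = 472.1/2 = 236 mol/s.
Outlet amounts (n = n₀ + ν ξ):
  D: 837 − 2(236) = 364.9
  E: 799 − 1(236) = 563
  F: 0 + 2(236) = 472.1

472 mol/s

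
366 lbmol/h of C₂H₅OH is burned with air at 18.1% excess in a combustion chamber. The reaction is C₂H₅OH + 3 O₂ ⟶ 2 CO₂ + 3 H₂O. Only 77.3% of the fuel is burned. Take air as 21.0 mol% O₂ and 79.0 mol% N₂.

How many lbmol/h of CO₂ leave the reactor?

Stoichiometric O₂ = 3 × 366 = 1098 lbmol/h; O₂ fed = 1098 × 1.181 = 1297 lbmol/h.
N₂ fed = 1297 × 79/21 = 4878 lbmol/h.
Fuel reacted = 0.773 × 366 → ξ = 282.9 lbmol/h.
Outlet (n = n₀ + ν ξ):
  C₂H₅OH: 366 − 1(282.9) = 83.08
  O₂: 1297 − 3(282.9) = 448
  N₂: 4878 (inert)
  CO₂: 0 + 2(282.9) = 565.8
  H₂O: 0 + 3(282.9) = 848.8

566 lbmol/h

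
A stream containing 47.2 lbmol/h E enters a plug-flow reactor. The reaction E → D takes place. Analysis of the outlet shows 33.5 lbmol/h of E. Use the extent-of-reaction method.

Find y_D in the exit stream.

For E: n = n₀ − 1ξ → 33.5 = 47.2 − 1ξ, giving ξ = 13.7 lbmol/h.
Outlet amounts (n = n₀ + ν ξ):
  E: 47.2 − 1(13.7) = 33.5
  D: 0 + 1(13.7) = 13.7
Total out = 47.2 lbmol/h; y_D = 13.7 / 47.2 = 0.2903.

0.29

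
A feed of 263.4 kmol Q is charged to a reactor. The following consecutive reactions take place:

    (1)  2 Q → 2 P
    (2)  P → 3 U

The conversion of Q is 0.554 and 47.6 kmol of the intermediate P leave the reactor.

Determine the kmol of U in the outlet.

295 kmol

Conversion of Q: Q consumed = 2ξ₁ = 0.554 × 263.4 → ξ₁ = 72.96 kmol.
P balance: n_P = 0 + 2ξ₁ − 1ξ₂ = 47.6 → ξ₂ = (2·72.96 − 47.6)/1 = 98.32 kmol.
Outlet amounts (n = n₀ + Σ ν·ξ):
  Q: 263.4 − 2(72.96) = 117.5
  P: 0 + 2(72.96) − 1(98.32) = 47.6
  U: 0 + 3(98.32) = 295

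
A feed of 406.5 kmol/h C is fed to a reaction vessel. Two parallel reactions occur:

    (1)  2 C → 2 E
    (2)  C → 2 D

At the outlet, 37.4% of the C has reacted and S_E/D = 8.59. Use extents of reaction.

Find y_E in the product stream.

Conversion of C: C consumed = 0.374 × 406.5 = 152 kmol/h = 2ξ₁ + 1ξ₂.
Selectivity: 2ξ₁ / (2ξ₂) = 8.59 → ξ₁ = 8.59 ξ₂.
Substitute: (2·8.59 + 1) ξ₂ = 152 → ξ₂ = 8.363 kmol/h, ξ₁ = 71.83 kmol/h.
Outlet amounts (n = n₀ + Σ ν·ξ):
  C: 406.5 − 2(71.83) − 1(8.363) = 254.5
  E: 0 + 2(71.83) = 143.7
  D: 0 + 2(8.363) = 16.73
Total out = 414.9 kmol/h; y_E = 143.7 / 414.9 = 0.3463.

0.346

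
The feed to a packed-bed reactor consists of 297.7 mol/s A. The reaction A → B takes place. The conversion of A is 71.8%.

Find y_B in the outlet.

0.718

A reacted = 0.718 × 297.7 = 213.7 mol/s; ν_A = −1, so ξ = 213.7/1 = 213.7 mol/s.
Outlet amounts (n = n₀ + ν ξ):
  A: 297.7 − 1(213.7) = 83.95
  B: 0 + 1(213.7) = 213.7
Total out = 297.7 mol/s; y_B = 213.7 / 297.7 = 0.718.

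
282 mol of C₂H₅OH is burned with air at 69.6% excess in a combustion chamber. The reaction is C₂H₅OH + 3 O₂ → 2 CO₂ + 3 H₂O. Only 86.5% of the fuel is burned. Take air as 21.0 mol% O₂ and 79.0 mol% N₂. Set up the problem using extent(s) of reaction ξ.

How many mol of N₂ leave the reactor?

5400 mol

Stoichiometric O₂ = 3 × 282 = 846 mol; O₂ fed = 846 × 1.696 = 1435 mol.
N₂ fed = 1435 × 79/21 = 5398 mol.
Fuel reacted = 0.865 × 282 → ξ = 243.9 mol.
Outlet (n = n₀ + ν ξ):
  C₂H₅OH: 282 − 1(243.9) = 38.07
  O₂: 1435 − 3(243.9) = 703
  N₂: 5398 (inert)
  CO₂: 0 + 2(243.9) = 487.9
  H₂O: 0 + 3(243.9) = 731.8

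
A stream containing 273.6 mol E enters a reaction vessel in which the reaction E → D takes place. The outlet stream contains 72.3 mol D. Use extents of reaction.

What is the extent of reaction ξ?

For D: n = n₀ + 1ξ → 72.3 = 0 + 1ξ, giving ξ = 72.3 mol.
Outlet amounts (n = n₀ + ν ξ):
  E: 273.6 − 1(72.3) = 201.3
  D: 0 + 1(72.3) = 72.3

ξ = 72.3 mol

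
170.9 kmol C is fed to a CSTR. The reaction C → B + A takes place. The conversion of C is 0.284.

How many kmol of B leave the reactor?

48.5 kmol

C reacted = 0.284 × 170.9 = 48.54 kmol; ν_C = −1, so ξ = 48.54/1 = 48.54 kmol.
Outlet amounts (n = n₀ + ν ξ):
  C: 170.9 − 1(48.54) = 122.4
  B: 0 + 1(48.54) = 48.54
  A: 0 + 1(48.54) = 48.54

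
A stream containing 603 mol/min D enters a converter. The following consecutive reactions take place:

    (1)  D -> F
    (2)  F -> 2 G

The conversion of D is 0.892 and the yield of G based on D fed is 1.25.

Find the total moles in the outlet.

Conversion of D: D consumed = 1ξ₁ = 0.892 × 603 → ξ₁ = 537.9 mol/min.
Yield of G: 2ξ₂ / 603 = 1.25 → ξ₂ = 376.9 mol/min.
Outlet amounts (n = n₀ + Σ ν·ξ):
  D: 603 − 1(537.9) = 65.12
  F: 0 + 1(537.9) − 1(376.9) = 161
  G: 0 + 2(376.9) = 753.8
Total out = 65.12 + 161 + 753.8 = 979.9 mol/min.

980 mol/min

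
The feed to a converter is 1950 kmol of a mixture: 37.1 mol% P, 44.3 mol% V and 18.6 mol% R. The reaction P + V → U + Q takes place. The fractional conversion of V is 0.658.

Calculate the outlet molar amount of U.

V reacted = 0.658 × 863.9 = 568.4 kmol; ν_V = −1, so ξ = 568.4/1 = 568.4 kmol.
Outlet amounts (n = n₀ + ν ξ):
  P: 723.5 − 1(568.4) = 155
  V: 863.9 − 1(568.4) = 295.4
  U: 0 + 1(568.4) = 568.4
  Q: 0 + 1(568.4) = 568.4
  R: 362.7 (inert)

568 kmol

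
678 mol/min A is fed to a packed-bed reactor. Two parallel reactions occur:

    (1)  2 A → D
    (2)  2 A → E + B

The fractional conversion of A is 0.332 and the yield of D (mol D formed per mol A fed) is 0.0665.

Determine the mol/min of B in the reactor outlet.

67.5 mol/min

Yield of D: 1ξ₁ / 678 = 0.0665 → ξ₁ = 45.09 mol/min.
Conversion of A: 2ξ₁ + 2ξ₂ = 0.332 × 678 = 225.1 → ξ₂ = 67.46 mol/min.
Outlet amounts (n = n₀ + Σ ν·ξ):
  A: 678 − 2(45.09) − 2(67.46) = 452.9
  D: 0 + 1(45.09) = 45.09
  E: 0 + 1(67.46) = 67.46
  B: 0 + 1(67.46) = 67.46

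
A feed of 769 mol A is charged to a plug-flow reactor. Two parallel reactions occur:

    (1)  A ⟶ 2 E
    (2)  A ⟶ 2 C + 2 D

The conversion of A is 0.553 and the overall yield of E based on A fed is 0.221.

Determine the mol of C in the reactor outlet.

Yield of E: 2ξ₁ / 769 = 0.221 → ξ₁ = 84.97 mol.
Conversion of A: 1ξ₁ + 1ξ₂ = 0.553 × 769 = 425.3 → ξ₂ = 340.3 mol.
Outlet amounts (n = n₀ + Σ ν·ξ):
  A: 769 − 1(84.97) − 1(340.3) = 343.7
  E: 0 + 2(84.97) = 169.9
  C: 0 + 2(340.3) = 680.6
  D: 0 + 2(340.3) = 680.6

681 mol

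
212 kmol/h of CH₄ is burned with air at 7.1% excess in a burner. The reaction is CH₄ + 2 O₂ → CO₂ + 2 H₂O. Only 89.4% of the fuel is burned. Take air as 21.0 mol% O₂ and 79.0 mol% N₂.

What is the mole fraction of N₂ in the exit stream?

0.719

Stoichiometric O₂ = 2 × 212 = 424 kmol/h; O₂ fed = 424 × 1.071 = 454.1 kmol/h.
N₂ fed = 454.1 × 79/21 = 1708 kmol/h.
Fuel reacted = 0.894 × 212 → ξ = 189.5 kmol/h.
Outlet (n = n₀ + ν ξ):
  CH₄: 212 − 1(189.5) = 22.47
  O₂: 454.1 − 2(189.5) = 75.05
  N₂: 1708 (inert)
  CO₂: 0 + 1(189.5) = 189.5
  H₂O: 0 + 2(189.5) = 379.1
Total out = 2374 kmol/h; y_N₂ = 1708 / 2374 = 0.7195.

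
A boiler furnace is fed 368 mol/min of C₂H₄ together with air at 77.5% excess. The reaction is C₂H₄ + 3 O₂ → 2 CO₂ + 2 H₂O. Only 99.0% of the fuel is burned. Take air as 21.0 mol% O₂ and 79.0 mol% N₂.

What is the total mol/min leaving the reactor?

9700 mol/min

Stoichiometric O₂ = 3 × 368 = 1104 mol/min; O₂ fed = 1104 × 1.775 = 1960 mol/min.
N₂ fed = 1960 × 79/21 = 7372 mol/min.
Fuel reacted = 0.99 × 368 → ξ = 364.3 mol/min.
Outlet (n = n₀ + ν ξ):
  C₂H₄: 368 − 1(364.3) = 3.68
  O₂: 1960 − 3(364.3) = 866.6
  N₂: 7372 (inert)
  CO₂: 0 + 2(364.3) = 728.6
  H₂O: 0 + 2(364.3) = 728.6
Total out = 3.68 + 866.6 + 7372 + 728.6 + 728.6 = 9699 mol/min.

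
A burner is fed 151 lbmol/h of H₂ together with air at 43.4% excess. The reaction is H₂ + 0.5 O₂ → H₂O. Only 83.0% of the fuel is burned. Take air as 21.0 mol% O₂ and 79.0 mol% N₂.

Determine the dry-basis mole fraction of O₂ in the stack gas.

0.0953

Stoichiometric O₂ = 0.5 × 151 = 75.5 lbmol/h; O₂ fed = 75.5 × 1.434 = 108.3 lbmol/h.
N₂ fed = 108.3 × 79/21 = 407.3 lbmol/h.
Fuel reacted = 0.83 × 151 → ξ = 125.3 lbmol/h.
Outlet (n = n₀ + ν ξ):
  H₂: 151 − 1(125.3) = 25.67
  O₂: 108.3 − 0.5(125.3) = 45.6
  N₂: 407.3 (inert)
  H₂O: 0 + 1(125.3) = 125.3
Dry total = 478.6 lbmol/h; y_O₂ (dry) = 45.6 / 478.6 = 0.09529.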